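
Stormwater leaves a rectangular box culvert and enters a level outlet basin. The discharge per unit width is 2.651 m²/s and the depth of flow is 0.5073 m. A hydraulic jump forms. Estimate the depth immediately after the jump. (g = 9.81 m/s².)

V₁ = q/y₁ = 2.651/0.5073 = 5.226 m/s. Fr₁ = V₁/√(g·y₁) = 5.226/√(9.81×0.5073) = 2.342.
Bélanger equation: y₂/y₁ = ½[√(1 + 8Fr₁²) − 1] = ½[√44.898 − 1] = 2.850.
y₂ = 2.850 × 0.5073 = 1.446 m.

y₂ = 1.446 m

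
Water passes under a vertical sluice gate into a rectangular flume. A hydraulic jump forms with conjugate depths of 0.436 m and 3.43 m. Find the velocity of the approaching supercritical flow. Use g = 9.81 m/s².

V₁ = 12.2 m/s

For a rectangular channel the momentum equation gives q² = ½·g·y₁·y₂·(y₁ + y₂) = ½×9.81×0.436×3.43×3.87 = 28.4.
q = √28.4 = 5.33 m²/s.
V₁ = q/y₁ = 5.33/0.436 = 12.2 m/s.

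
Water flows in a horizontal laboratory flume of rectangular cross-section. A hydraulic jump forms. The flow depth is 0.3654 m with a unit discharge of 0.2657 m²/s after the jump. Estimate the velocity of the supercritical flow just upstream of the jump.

V₂ = q/y₂ = 0.2657/0.3654 = 0.7271 m/s; Fr₂ = V₂/√(g·y₂) = 0.3841.
The Bélanger relation is symmetric: y₁/y₂ = ½[√(1 + 8Fr₂²) − 1] = ½[√2.1800 − 1] = 0.2382.
y₁ = 0.2382 × 0.3654 = 0.08706 m.
V₁ = q/y₁ = 0.2657/0.08706 = 3.052 m/s.

V₁ = 3.052 m/s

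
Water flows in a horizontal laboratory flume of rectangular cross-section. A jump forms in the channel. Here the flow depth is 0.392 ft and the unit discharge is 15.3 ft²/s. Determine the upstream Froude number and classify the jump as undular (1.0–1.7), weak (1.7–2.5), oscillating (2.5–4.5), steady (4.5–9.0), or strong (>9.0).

Fr₁ = 11.0; strong jump

V₁ = q/y₁ = 15.3/0.392 = 39.0 ft/s. Fr₁ = V₁/√(g·y₁) = 39.0/√(32.2×0.392) = 11.0.
Fr₁ = 11.0 lies in the strong range.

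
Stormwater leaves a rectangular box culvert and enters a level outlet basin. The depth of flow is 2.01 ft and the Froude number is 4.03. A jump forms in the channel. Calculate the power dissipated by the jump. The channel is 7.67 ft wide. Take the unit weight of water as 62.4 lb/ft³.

Fr₁ = 4.03 (given).
Sequent-depth ratio: y₂/y₁ = ½[√(1 + 8Fr₁²) − 1] = ½[√130.9 − 1] = 5.22.
y₂ = 5.22 × 2.01 = 10.5 ft.
Head loss: ΔE = (y₂ − y₁)³/(4y₁y₂) = (10.5 − 2.01)³/(4×2.01×10.5) = 611/84.4 = 7.24 ft.
V₁ = Fr₁·√(g·y₁) = 4.03×√(32.2×2.01) = 32.4 ft/s; q = V₁·y₁ = 65.2 ft²/s. Q = q·b = 65.2 × 7.67 = 500 cfs. P = γ·Q·ΔE/550 = 62.4 × 500 × 7.24 / 550 = 410 hp.

P = 410 hp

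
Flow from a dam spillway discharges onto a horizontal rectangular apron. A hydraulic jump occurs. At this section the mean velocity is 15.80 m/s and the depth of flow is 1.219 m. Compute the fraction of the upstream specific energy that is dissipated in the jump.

Fr₁ = V₁/√(g·y₁) = 15.80/√(9.81×1.219) = 4.569.
Sequent-depth ratio: y₂/y₁ = ½[√(1 + 8Fr₁²) − 1] = ½[√168.01 − 1] = 5.981.
y₂ = 5.981 × 1.219 = 7.291 m.
E₁ = y₁ + V₁²/2g = 13.94 m. ΔE = (y₂ − y₁)³/(4y₁y₂) = 6.296 m. ΔE/E₁ = 6.296/13.94 = 0.452.

ΔE/E₁ = 0.452 (45.2%)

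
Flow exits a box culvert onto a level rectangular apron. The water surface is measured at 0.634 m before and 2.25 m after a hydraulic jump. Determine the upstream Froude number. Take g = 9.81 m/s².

Fr₁ = 2.84

For a rectangular channel the momentum equation gives q² = ½·g·y₁·y₂·(y₁ + y₂) = ½×9.81×0.634×2.25×2.88 = 20.2.
q = √20.2 = 4.49 m²/s.
V₁ = q/y₁ = 7.09 m/s; Fr₁ = V₁/√(g·y₁) = 2.84.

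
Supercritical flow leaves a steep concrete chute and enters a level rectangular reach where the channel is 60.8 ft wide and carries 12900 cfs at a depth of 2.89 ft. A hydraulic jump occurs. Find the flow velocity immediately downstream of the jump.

q = Q/b = 12900/60.8 = 212 ft²/s; V₁ = q/y₁ = 73.4 ft/s. Fr₁ = V₁/√(g·y₁) = 7.61.
Bélanger equation: y₂/y₁ = ½[√(1 + 8Fr₁²) − 1] = ½[√464.4 − 1] = 10.3.
y₂ = 10.3 × 2.89 = 29.7 ft.
V₂ = q/y₂ = 212/29.7 = 7.15 ft/s.

V₂ = 7.15 ft/s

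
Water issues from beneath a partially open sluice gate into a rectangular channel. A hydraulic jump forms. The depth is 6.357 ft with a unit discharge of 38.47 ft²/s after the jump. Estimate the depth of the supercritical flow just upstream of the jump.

y₁ = 1.778 ft

V₂ = q/y₂ = 38.47/6.357 = 6.052 ft/s; Fr₂ = V₂/√(g·y₂) = 0.4230.
Since the conjugate-depth ratio holds either way, y₁/y₂ = ½[√(1 + 8Fr₂²) − 1] = ½[√2.4313 − 1] = 0.2796.
y₁ = 0.2796 × 6.357 = 1.778 ft.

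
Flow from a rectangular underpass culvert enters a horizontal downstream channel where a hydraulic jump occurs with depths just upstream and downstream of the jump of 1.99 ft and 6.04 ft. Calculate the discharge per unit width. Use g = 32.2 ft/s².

For a rectangular channel the momentum equation gives q² = ½·g·y₁·y₂·(y₁ + y₂) = ½×32.2×1.99×6.04×8.03 = 1554.
q = √1554 = 39.4 ft²/s.

q = 39.4 ft²/s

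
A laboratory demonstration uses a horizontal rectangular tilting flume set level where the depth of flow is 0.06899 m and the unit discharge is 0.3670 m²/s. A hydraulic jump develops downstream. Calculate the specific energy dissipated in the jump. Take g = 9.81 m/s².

V₁ = q/y₁ = 0.3670/0.06899 = 5.320 m/s. Fr₁ = V₁/√(g·y₁) = 5.320/√(9.81×0.06899) = 6.466.
Conjugate-depth relation: y₂/y₁ = ½[√(1 + 8Fr₁²) − 1] = ½[√335.50 − 1] = 8.658.
y₂ = 8.658 × 0.06899 = 0.5973 m.
V₂ = q/y₂ = 0.3670/0.5973 = 0.6144 m/s. E₁ = y₁ + V₁²/2g = 1.511 m; E₂ = y₂ + V₂²/2g = 0.6166 m. ΔE = E₁ − E₂ = 0.8947 m.

ΔE = 0.8947 m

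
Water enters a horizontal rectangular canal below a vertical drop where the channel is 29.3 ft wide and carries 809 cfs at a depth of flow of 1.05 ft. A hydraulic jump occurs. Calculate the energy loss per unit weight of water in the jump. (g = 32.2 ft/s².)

ΔE = 5.27 ft

q = Q/b = 809/29.3 = 27.6 ft²/s; V₁ = q/y₁ = 26.3 ft/s. Fr₁ = V₁/√(g·y₁) = 4.52.
Conjugate-depth relation: y₂/y₁ = ½[√(1 + 8Fr₁²) − 1] = ½[√164.6 − 1] = 5.92.
y₂ = 5.92 × 1.05 = 6.21 ft.
Head loss: ΔE = (y₂ − y₁)³/(4y₁y₂) = (6.21 − 1.05)³/(4×1.05×6.21) = 137/26.1 = 5.27 ft.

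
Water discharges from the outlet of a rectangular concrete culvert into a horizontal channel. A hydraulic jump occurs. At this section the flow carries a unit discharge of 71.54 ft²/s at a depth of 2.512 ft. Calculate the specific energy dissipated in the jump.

V₁ = q/y₁ = 71.54/2.512 = 28.48 ft/s. Fr₁ = V₁/√(g·y₁) = 28.48/√(32.2×2.512) = 3.167.
By Bélanger, y₂/y₁ = ½[√(1 + 8Fr₁²) − 1] = ½[√81.218 − 1] = 4.006.
y₂ = 4.006 × 2.512 = 10.06 ft.
Head loss: ΔE = (y₂ − y₁)³/(4y₁y₂) = (10.06 − 2.512)³/(4×2.512×10.06) = 430.6/101.1 = 4.258 ft.

ΔE = 4.258 ft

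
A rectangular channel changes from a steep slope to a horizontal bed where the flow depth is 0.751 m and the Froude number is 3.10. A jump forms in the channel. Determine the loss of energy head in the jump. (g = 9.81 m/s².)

Fr₁ = 3.10 (given).
Sequent-depth ratio: y₂/y₁ = ½[√(1 + 8Fr₁²) − 1] = ½[√77.88 − 1] = 3.91.
y₂ = 3.91 × 0.751 = 2.94 m.
V₁ = Fr₁·√(g·y₁) = 3.10×√(9.81×0.751) = 8.41 m/s; q = V₁·y₁ = 6.32 m²/s. V₂ = q/y₂ = 6.32/2.94 = 2.15 m/s. E₁ = y₁ + V₁²/2g = 4.36 m; E₂ = y₂ + V₂²/2g = 3.17 m. ΔE = E₁ − E₂ = 1.19 m.

ΔE = 1.19 m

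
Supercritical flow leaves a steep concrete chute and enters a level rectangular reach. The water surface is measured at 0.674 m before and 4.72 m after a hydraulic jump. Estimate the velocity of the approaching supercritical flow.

For a rectangular channel the momentum equation gives q² = ½·g·y₁·y₂·(y₁ + y₂) = ½×9.81×0.674×4.72×5.39 = 84.2.
q = √84.2 = 9.17 m²/s.
V₁ = q/y₁ = 9.17/0.674 = 13.6 m/s.

V₁ = 13.6 m/s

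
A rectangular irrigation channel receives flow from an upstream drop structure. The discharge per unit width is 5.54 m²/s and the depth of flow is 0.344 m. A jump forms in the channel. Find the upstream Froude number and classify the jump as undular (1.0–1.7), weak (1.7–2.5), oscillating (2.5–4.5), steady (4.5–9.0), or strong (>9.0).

Fr₁ = 8.77; steady jump

V₁ = q/y₁ = 5.54/0.344 = 16.1 m/s. Fr₁ = V₁/√(g·y₁) = 16.1/√(9.81×0.344) = 8.77.
Fr₁ = 8.77 lies in the steady range.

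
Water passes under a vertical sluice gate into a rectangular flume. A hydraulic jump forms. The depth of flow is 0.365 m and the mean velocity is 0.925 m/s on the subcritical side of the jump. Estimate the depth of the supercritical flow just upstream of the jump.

y₁ = 0.129 m

Fr₂ = V₂/√(g·y₂) = 0.925/√(9.81×0.365) = 0.489.
Since the conjugate-depth ratio holds either way, y₁/y₂ = ½[√(1 + 8Fr₂²) − 1] = ½[√2.912 − 1] = 0.353.
y₁ = 0.353 × 0.365 = 0.129 m.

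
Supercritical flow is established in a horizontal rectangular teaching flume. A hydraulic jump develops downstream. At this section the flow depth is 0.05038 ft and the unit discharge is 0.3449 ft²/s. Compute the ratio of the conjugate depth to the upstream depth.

V₁ = q/y₁ = 0.3449/0.05038 = 6.846 ft/s. Fr₁ = V₁/√(g·y₁) = 6.846/√(32.2×0.05038) = 5.375.
Bélanger equation: y₂/y₁ = ½[√(1 + 8Fr₁²) − 1] = ½[√232.12 − 1] = 7.118.

y₂/y₁ = 7.118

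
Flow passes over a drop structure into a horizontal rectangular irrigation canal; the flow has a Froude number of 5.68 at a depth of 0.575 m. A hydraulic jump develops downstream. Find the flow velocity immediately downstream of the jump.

V₂ = 1.79 m/s

Fr₁ = 5.68 (given).
Bélanger equation: y₂/y₁ = ½[√(1 + 8Fr₁²) − 1] = ½[√259.1 − 1] = 7.55.
y₂ = 7.55 × 0.575 = 4.34 m.
V₁ = Fr₁·√(g·y₁) = 5.68×√(9.81×0.575) = 13.5 m/s; q = V₁·y₁ = 7.76 m²/s.
V₂ = q/y₂ = 7.76/4.34 = 1.79 m/s.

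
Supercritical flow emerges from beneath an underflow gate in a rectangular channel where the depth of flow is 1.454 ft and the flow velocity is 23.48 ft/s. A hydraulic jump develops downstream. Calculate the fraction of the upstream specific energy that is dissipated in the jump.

ΔE/E₁ = 0.320 (32.0%)

Fr₁ = V₁/√(g·y₁) = 23.48/√(32.2×1.454) = 3.432.
Sequent-depth ratio: y₂/y₁ = ½[√(1 + 8Fr₁²) − 1] = ½[√95.203 − 1] = 4.379.
y₂ = 4.379 × 1.454 = 6.366 ft.
E₁ = y₁ + V₁²/2g = 10.01 ft. ΔE = (y₂ − y₁)³/(4y₁y₂) = 3.202 ft. ΔE/E₁ = 3.202/10.01 = 0.320.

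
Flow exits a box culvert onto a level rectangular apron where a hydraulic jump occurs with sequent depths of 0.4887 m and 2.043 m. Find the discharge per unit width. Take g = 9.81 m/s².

For a rectangular channel the momentum equation gives q² = ½·g·y₁·y₂·(y₁ + y₂) = ½×9.81×0.4887×2.043×2.532 = 12.40.
q = √12.40 = 3.521 m²/s.

q = 3.521 m²/s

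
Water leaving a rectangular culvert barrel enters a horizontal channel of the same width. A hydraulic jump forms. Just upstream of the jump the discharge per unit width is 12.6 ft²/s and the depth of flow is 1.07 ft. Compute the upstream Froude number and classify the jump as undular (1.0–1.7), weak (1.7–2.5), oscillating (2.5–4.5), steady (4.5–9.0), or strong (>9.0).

V₁ = q/y₁ = 12.6/1.07 = 11.8 ft/s. Fr₁ = V₁/√(g·y₁) = 11.8/√(32.2×1.07) = 2.01.
Fr₁ = 2.01 lies in the weak range.

Fr₁ = 2.01; weak jump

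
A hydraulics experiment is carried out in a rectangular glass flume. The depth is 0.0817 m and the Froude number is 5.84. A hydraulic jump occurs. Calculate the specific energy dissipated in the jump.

ΔE = 0.817 m

Fr₁ = 5.84 (given).
Bélanger equation: y₂/y₁ = ½[√(1 + 8Fr₁²) − 1] = ½[√273.8 − 1] = 7.77.
y₂ = 7.77 × 0.0817 = 0.635 m.
Head loss: ΔE = (y₂ − y₁)³/(4y₁y₂) = (0.635 − 0.0817)³/(4×0.0817×0.635) = 0.170/0.208 = 0.817 m.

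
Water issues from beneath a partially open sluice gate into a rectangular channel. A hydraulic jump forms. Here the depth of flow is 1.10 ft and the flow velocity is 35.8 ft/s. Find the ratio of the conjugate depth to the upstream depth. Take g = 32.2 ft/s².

y₂/y₁ = 8.02

Fr₁ = V₁/√(g·y₁) = 35.8/√(32.2×1.10) = 6.02.
Conjugate-depth relation: y₂/y₁ = ½[√(1 + 8Fr₁²) − 1] = ½[√290.5 − 1] = 8.02.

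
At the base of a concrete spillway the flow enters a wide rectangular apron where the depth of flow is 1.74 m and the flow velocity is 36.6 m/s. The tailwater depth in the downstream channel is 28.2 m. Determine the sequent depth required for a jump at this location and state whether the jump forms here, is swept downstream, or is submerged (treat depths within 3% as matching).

Fr₁ = V₁/√(g·y₁) = 36.6/√(9.81×1.74) = 8.86.
By Bélanger, y₂/y₁ = ½[√(1 + 8Fr₁²) − 1] = ½[√628.8 − 1] = 12.0.
y₂ = 12.0 × 1.74 = 20.9 m.
Tailwater y_tw = 28.2 m: y_tw > y₂, so the jump is submerged.

y₂ = 20.9 m; the jump is submerged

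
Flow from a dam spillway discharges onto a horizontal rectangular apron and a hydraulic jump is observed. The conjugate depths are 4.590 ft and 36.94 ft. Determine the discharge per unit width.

q = 336.7 ft²/s

For a rectangular channel the momentum equation gives q² = ½·g·y₁·y₂·(y₁ + y₂) = ½×32.2×4.590×36.94×41.53 = 113370.
q = √113370 = 336.7 ft²/s.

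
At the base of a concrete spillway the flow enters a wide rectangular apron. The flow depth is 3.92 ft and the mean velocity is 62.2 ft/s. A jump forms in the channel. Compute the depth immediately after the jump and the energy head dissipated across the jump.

Fr₁ = V₁/√(g·y₁) = 62.2/√(32.2×3.92) = 5.54.
From the momentum equation for a rectangular channel, y₂/y₁ = ½[√(1 + 8Fr₁²) − 1] = ½[√246.2 − 1] = 7.35.
y₂ = 7.35 × 3.92 = 28.8 ft.
q = V₁·y₁ = 62.2 × 3.92 = 244 ft²/s. V₂ = q/y₂ = 244/28.8 = 8.47 ft/s. E₁ = y₁ + V₁²/2g = 64.0 ft; E₂ = y₂ + V₂²/2g = 29.9 ft. ΔE = E₁ − E₂ = 34.1 ft.

y₂ = 28.8 ft; ΔE = 34.1 ft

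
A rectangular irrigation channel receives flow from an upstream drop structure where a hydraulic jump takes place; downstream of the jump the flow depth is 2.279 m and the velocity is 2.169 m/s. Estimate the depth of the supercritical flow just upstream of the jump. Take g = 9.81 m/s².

Fr₂ = V₂/√(g·y₂) = 2.169/√(9.81×2.279) = 0.4587.
Since the conjugate-depth ratio holds either way, y₁/y₂ = ½[√(1 + 8Fr₂²) − 1] = ½[√2.6834 − 1] = 0.3191.
y₁ = 0.3191 × 2.279 = 0.7271 m.

y₁ = 0.7271 m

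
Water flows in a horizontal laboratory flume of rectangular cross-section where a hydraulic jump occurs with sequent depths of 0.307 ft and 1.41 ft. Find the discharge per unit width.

q = 3.46 ft²/s

For a rectangular channel the momentum equation gives q² = ½·g·y₁·y₂·(y₁ + y₂) = ½×32.2×0.307×1.41×1.72 = 12.0.
q = √12.0 = 3.46 ft²/s.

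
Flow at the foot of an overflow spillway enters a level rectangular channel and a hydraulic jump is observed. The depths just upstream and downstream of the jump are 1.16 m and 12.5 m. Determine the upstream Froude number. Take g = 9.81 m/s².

For a rectangular channel the momentum equation gives q² = ½·g·y₁·y₂·(y₁ + y₂) = ½×9.81×1.16×12.5×13.7 = 972.
q = √972 = 31.2 m²/s.
V₁ = q/y₁ = 26.9 m/s; Fr₁ = V₁/√(g·y₁) = 7.97.

Fr₁ = 7.97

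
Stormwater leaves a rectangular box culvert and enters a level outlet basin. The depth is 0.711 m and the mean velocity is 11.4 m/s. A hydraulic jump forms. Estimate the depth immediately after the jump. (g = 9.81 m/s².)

Fr₁ = V₁/√(g·y₁) = 11.4/√(9.81×0.711) = 4.32.
Bélanger equation: y₂/y₁ = ½[√(1 + 8Fr₁²) − 1] = ½[√150.1 − 1] = 5.62.
y₂ = 5.62 × 0.711 = 4.00 m.

y₂ = 4.00 m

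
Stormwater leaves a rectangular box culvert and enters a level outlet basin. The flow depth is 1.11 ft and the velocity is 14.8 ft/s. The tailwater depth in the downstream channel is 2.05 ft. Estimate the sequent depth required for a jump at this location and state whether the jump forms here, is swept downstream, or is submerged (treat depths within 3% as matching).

Fr₁ = V₁/√(g·y₁) = 14.8/√(32.2×1.11) = 2.48.
Conjugate-depth relation: y₂/y₁ = ½[√(1 + 8Fr₁²) − 1] = ½[√50.03 − 1] = 3.04.
y₂ = 3.04 × 1.11 = 3.37 ft.
Tailwater y_tw = 2.05 ft: y_tw < y₂, so the jump is swept downstream.

y₂ = 3.37 ft; the jump is swept downstream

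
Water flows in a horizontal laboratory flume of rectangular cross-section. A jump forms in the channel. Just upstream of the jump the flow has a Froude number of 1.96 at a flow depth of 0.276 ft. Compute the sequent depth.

y₂ = 0.639 ft

Fr₁ = 1.96 (given).
Bélanger equation: y₂/y₁ = ½[√(1 + 8Fr₁²) − 1] = ½[√31.73 − 1] = 2.32.
y₂ = 2.32 × 0.276 = 0.639 ft.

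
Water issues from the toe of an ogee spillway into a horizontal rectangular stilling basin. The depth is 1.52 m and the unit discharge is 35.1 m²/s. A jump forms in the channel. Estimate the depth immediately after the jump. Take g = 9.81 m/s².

V₁ = q/y₁ = 35.1/1.52 = 23.1 m/s. Fr₁ = V₁/√(g·y₁) = 23.1/√(9.81×1.52) = 5.98.
By Bélanger, y₂/y₁ = ½[√(1 + 8Fr₁²) − 1] = ½[√287.1 − 1] = 7.97.
y₂ = 7.97 × 1.52 = 12.1 m.

y₂ = 12.1 m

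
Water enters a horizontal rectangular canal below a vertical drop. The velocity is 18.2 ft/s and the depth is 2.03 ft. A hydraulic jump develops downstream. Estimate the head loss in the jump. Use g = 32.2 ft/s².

Fr₁ = V₁/√(g·y₁) = 18.2/√(32.2×2.03) = 2.25.
Conjugate-depth relation: y₂/y₁ = ½[√(1 + 8Fr₁²) − 1] = ½[√41.54 − 1] = 2.72.
y₂ = 2.72 × 2.03 = 5.53 ft.
q = V₁·y₁ = 18.2 × 2.03 = 36.9 ft²/s. V₂ = q/y₂ = 36.9/5.53 = 6.68 ft/s. E₁ = y₁ + V₁²/2g = 7.17 ft; E₂ = y₂ + V₂²/2g = 6.22 ft. ΔE = E₁ − E₂ = 0.953 ft.

ΔE = 0.953 ft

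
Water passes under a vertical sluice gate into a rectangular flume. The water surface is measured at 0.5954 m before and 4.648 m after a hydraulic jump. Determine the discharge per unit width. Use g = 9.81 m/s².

q = 8.437 m²/s

For a rectangular channel the momentum equation gives q² = ½·g·y₁·y₂·(y₁ + y₂) = ½×9.81×0.5954×4.648×5.243 = 71.17.
q = √71.17 = 8.437 m²/s.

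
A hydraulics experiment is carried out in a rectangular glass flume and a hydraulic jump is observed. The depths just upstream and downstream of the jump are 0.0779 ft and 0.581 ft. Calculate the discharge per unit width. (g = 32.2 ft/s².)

For a rectangular channel the momentum equation gives q² = ½·g·y₁·y₂·(y₁ + y₂) = ½×32.2×0.0779×0.581×0.659 = 0.480.
q = √0.480 = 0.693 ft²/s.

q = 0.693 ft²/s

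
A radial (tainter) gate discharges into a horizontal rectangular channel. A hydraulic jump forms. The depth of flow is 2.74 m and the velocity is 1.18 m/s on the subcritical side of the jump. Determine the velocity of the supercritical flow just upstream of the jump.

V₁ = 12.5 m/s

Fr₂ = V₂/√(g·y₂) = 1.18/√(9.81×2.74) = 0.228.
From the momentum equation (using Fr₂), y₁/y₂ = ½[√(1 + 8Fr₂²) − 1] = ½[√1.414 − 1] = 0.0946.
y₁ = 0.0946 × 2.74 = 0.259 m.
V₁ = q/y₁ = 3.23/0.259 = 12.5 m/s.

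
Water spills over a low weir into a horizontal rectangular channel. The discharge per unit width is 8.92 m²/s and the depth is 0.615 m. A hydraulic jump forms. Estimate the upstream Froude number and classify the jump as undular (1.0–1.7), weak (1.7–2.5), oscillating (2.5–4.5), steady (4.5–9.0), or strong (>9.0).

Fr₁ = 5.90; steady jump

V₁ = q/y₁ = 8.92/0.615 = 14.5 m/s. Fr₁ = V₁/√(g·y₁) = 14.5/√(9.81×0.615) = 5.90.
Fr₁ = 5.90 lies in the steady range.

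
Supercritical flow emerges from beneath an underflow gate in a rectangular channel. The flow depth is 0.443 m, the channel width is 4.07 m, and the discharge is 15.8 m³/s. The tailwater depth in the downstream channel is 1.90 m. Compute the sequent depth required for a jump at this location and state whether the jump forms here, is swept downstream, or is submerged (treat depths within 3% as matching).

q = Q/b = 15.8/4.07 = 3.88 m²/s; V₁ = q/y₁ = 8.76 m/s. Fr₁ = V₁/√(g·y₁) = 4.20.
Bélanger equation: y₂/y₁ = ½[√(1 + 8Fr₁²) − 1] = ½[√142.4 − 1] = 5.47.
y₂ = 5.47 × 0.443 = 2.42 m.
Tailwater y_tw = 1.90 m: y_tw < y₂, so the jump is swept downstream.

y₂ = 2.42 m; the jump is swept downstream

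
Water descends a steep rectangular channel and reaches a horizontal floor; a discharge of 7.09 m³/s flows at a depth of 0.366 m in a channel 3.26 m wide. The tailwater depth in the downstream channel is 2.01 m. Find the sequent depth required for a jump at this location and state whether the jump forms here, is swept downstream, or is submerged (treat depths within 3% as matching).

q = Q/b = 7.09/3.26 = 2.17 m²/s; V₁ = q/y₁ = 5.94 m/s. Fr₁ = V₁/√(g·y₁) = 3.14.
Conjugate-depth relation: y₂/y₁ = ½[√(1 + 8Fr₁²) − 1] = ½[√79.67 − 1] = 3.96.
y₂ = 3.96 × 0.366 = 1.45 m.
Tailwater y_tw = 2.01 m: y_tw > y₂, so the jump is submerged.

y₂ = 1.45 m; the jump is submerged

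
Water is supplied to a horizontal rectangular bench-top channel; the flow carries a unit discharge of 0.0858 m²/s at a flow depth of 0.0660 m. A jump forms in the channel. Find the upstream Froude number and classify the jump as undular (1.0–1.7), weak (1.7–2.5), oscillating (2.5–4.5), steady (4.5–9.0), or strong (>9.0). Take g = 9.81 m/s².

V₁ = q/y₁ = 0.0858/0.0660 = 1.30 m/s. Fr₁ = V₁/√(g·y₁) = 1.30/√(9.81×0.0660) = 1.62.
Fr₁ = 1.62 lies in the undular range.

Fr₁ = 1.62; undular jump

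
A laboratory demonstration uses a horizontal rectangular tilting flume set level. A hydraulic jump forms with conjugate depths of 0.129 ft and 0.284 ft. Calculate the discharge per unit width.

q = 0.494 ft²/s

For a rectangular channel the momentum equation gives q² = ½·g·y₁·y₂·(y₁ + y₂) = ½×32.2×0.129×0.284×0.413 = 0.244.
q = √0.244 = 0.494 ft²/s.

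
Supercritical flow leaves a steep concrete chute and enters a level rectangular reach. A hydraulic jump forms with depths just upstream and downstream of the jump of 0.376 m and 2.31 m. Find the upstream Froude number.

For a rectangular channel the momentum equation gives q² = ½·g·y₁·y₂·(y₁ + y₂) = ½×9.81×0.376×2.31×2.69 = 11.4.
q = √11.4 = 3.38 m²/s.
V₁ = q/y₁ = 9.00 m/s; Fr₁ = V₁/√(g·y₁) = 4.68.

Fr₁ = 4.68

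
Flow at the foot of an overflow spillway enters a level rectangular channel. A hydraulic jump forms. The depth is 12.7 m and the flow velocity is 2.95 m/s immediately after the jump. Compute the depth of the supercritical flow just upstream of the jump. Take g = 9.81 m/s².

y₁ = 1.58 m

Fr₂ = V₂/√(g·y₂) = 2.95/√(9.81×12.7) = 0.264.
Since the conjugate-depth ratio holds either way, y₁/y₂ = ½[√(1 + 8Fr₂²) − 1] = ½[√1.559 − 1] = 0.124.
y₁ = 0.124 × 12.7 = 1.58 m.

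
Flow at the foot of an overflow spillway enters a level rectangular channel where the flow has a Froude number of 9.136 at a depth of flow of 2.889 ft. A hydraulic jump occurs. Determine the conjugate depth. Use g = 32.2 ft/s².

y₂ = 35.91 ft

Fr₁ = 9.136 (given).
Conjugate-depth relation: y₂/y₁ = ½[√(1 + 8Fr₁²) − 1] = ½[√668.73 − 1] = 12.43.
y₂ = 12.43 × 2.889 = 35.91 ft.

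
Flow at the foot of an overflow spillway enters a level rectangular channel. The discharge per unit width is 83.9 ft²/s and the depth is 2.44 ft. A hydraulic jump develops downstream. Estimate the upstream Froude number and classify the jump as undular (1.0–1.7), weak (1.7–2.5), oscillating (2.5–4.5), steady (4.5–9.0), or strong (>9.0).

Fr₁ = 3.88; oscillating jump

V₁ = q/y₁ = 83.9/2.44 = 34.4 ft/s. Fr₁ = V₁/√(g·y₁) = 34.4/√(32.2×2.44) = 3.88.
Fr₁ = 3.88 lies in the oscillating range.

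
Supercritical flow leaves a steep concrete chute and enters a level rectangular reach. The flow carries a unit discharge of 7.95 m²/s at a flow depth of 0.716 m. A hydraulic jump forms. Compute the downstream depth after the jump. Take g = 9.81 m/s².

y₂ = 3.90 m

V₁ = q/y₁ = 7.95/0.716 = 11.1 m/s. Fr₁ = V₁/√(g·y₁) = 11.1/√(9.81×0.716) = 4.19.
From the momentum equation for a rectangular channel, y₂/y₁ = ½[√(1 + 8Fr₁²) − 1] = ½[√141.4 − 1] = 5.45.
y₂ = 5.45 × 0.716 = 3.90 m.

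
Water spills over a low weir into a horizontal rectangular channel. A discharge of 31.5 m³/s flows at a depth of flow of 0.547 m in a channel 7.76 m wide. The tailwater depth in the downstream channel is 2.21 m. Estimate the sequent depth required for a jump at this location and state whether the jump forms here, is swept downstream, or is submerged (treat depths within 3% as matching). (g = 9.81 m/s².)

q = Q/b = 31.5/7.76 = 4.06 m²/s; V₁ = q/y₁ = 7.42 m/s. Fr₁ = V₁/√(g·y₁) = 3.20.
By Bélanger, y₂/y₁ = ½[√(1 + 8Fr₁²) − 1] = ½[√83.10 − 1] = 4.06.
y₂ = 4.06 × 0.547 = 2.22 m.
Tailwater y_tw = 2.21 m: y_tw ≈ y₂, so the jump forms here.

y₂ = 2.22 m; the jump forms here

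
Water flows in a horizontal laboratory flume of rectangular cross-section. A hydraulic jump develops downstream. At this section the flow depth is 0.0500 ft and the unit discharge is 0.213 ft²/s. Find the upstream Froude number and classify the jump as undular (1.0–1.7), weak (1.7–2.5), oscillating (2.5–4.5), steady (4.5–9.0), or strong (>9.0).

Fr₁ = 3.36; oscillating jump

V₁ = q/y₁ = 0.213/0.0500 = 4.26 ft/s. Fr₁ = V₁/√(g·y₁) = 4.26/√(32.2×0.0500) = 3.36.
Fr₁ = 3.36 lies in the oscillating range.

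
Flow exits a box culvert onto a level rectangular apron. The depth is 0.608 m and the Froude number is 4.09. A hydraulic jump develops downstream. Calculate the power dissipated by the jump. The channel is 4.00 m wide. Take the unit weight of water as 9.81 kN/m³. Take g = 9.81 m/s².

Fr₁ = 4.09 (given).
Conjugate-depth relation: y₂/y₁ = ½[√(1 + 8Fr₁²) − 1] = ½[√134.8 − 1] = 5.31.
y₂ = 5.31 × 0.608 = 3.23 m.
Head loss: ΔE = (y₂ − y₁)³/(4y₁y₂) = (3.23 − 0.608)³/(4×0.608×3.23) = 17.9/7.85 = 2.29 m.
V₁ = Fr₁·√(g·y₁) = 4.09×√(9.81×0.608) = 9.99 m/s; q = V₁·y₁ = 6.07 m²/s. Q = q·b = 6.07 × 4.00 = 24.3 m³/s. P = γ·Q·ΔE = 9.81 × 24.3 × 2.29 = 545 kW.

P = 545 kW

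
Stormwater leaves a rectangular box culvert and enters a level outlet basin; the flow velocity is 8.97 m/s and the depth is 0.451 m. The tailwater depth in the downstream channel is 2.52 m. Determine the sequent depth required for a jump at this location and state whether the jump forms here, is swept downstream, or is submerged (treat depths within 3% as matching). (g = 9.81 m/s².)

Fr₁ = V₁/√(g·y₁) = 8.97/√(9.81×0.451) = 4.26.
By Bélanger, y₂/y₁ = ½[√(1 + 8Fr₁²) − 1] = ½[√146.5 − 1] = 5.55.
y₂ = 5.55 × 0.451 = 2.50 m.
Tailwater y_tw = 2.52 m: y_tw ≈ y₂, so the jump forms here.

y₂ = 2.50 m; the jump forms here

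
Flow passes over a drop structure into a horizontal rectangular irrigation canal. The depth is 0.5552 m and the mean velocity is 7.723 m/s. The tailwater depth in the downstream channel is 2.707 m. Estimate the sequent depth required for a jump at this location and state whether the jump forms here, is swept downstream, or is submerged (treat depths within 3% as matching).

Fr₁ = V₁/√(g·y₁) = 7.723/√(9.81×0.5552) = 3.309.
Sequent-depth ratio: y₂/y₁ = ½[√(1 + 8Fr₁²) − 1] = ½[√88.608 − 1] = 4.207.
y₂ = 4.207 × 0.5552 = 2.335 m.
Tailwater y_tw = 2.707 m: y_tw > y₂, so the jump is submerged.

y₂ = 2.335 m; the jump is submerged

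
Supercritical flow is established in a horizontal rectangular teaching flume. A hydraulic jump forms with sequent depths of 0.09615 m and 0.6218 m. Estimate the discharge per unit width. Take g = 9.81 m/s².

q = 0.4588 m²/s

For a rectangular channel the momentum equation gives q² = ½·g·y₁·y₂·(y₁ + y₂) = ½×9.81×0.09615×0.6218×0.7179 = 0.2105.
q = √0.2105 = 0.4588 m²/s.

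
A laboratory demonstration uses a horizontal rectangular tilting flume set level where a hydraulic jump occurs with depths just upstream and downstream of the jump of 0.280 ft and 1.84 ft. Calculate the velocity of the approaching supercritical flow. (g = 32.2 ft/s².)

V₁ = 15.0 ft/s

For a rectangular channel the momentum equation gives q² = ½·g·y₁·y₂·(y₁ + y₂) = ½×32.2×0.280×1.84×2.12 = 17.6.
q = √17.6 = 4.19 ft²/s.
V₁ = q/y₁ = 4.19/0.280 = 15.0 ft/s.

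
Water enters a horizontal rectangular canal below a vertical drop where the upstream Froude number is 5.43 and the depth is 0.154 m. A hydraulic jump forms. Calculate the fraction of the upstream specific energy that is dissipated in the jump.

Fr₁ = 5.43 (given).
Conjugate-depth relation: y₂/y₁ = ½[√(1 + 8Fr₁²) − 1] = ½[√236.9 − 1] = 7.20.
y₂ = 7.20 × 0.154 = 1.11 m.
E₁ = y₁(1 + Fr₁²/2) = 0.154×(1 + 5.43²/2) = 2.42 m. ΔE = (y₂ − y₁)³/(4y₁y₂) = 1.27 m. ΔE/E₁ = 1.27/2.42 = 0.525.

ΔE/E₁ = 0.525 (52.5%)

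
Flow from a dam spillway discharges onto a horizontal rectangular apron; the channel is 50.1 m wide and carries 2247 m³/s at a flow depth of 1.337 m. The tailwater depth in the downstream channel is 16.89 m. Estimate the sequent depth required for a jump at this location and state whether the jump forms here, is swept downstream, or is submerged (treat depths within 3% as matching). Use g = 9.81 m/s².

q = Q/b = 2247/50.1 = 44.85 m²/s; V₁ = q/y₁ = 33.55 m/s. Fr₁ = V₁/√(g·y₁) = 9.263.
Bélanger equation: y₂/y₁ = ½[√(1 + 8Fr₁²) − 1] = ½[√687.37 − 1] = 12.61.
y₂ = 12.61 × 1.337 = 16.86 m.
Tailwater y_tw = 16.89 m: y_tw ≈ y₂, so the jump forms here.

y₂ = 16.86 m; the jump forms here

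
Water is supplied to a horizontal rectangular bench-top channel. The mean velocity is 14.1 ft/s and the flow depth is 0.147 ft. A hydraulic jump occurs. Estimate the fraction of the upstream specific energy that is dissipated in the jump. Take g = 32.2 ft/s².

Fr₁ = V₁/√(g·y₁) = 14.1/√(32.2×0.147) = 6.48.
Sequent-depth ratio: y₂/y₁ = ½[√(1 + 8Fr₁²) − 1] = ½[√337.0 − 1] = 8.68.
y₂ = 8.68 × 0.147 = 1.28 ft.
E₁ = y₁ + V₁²/2g = 3.23 ft. ΔE = (y₂ − y₁)³/(4y₁y₂) = 1.92 ft. ΔE/E₁ = 1.92/3.23 = 0.593.

ΔE/E₁ = 0.593 (59.3%)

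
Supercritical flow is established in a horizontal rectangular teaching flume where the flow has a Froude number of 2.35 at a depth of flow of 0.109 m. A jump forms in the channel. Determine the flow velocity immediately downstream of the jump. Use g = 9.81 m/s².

Fr₁ = 2.35 (given).
By Bélanger, y₂/y₁ = ½[√(1 + 8Fr₁²) − 1] = ½[√45.18 − 1] = 2.86.
y₂ = 2.86 × 0.109 = 0.312 m.
V₁ = Fr₁·√(g·y₁) = 2.35×√(9.81×0.109) = 2.43 m/s; q = V₁·y₁ = 0.265 m²/s.
V₂ = q/y₂ = 0.265/0.312 = 0.849 m/s.

V₂ = 0.849 m/s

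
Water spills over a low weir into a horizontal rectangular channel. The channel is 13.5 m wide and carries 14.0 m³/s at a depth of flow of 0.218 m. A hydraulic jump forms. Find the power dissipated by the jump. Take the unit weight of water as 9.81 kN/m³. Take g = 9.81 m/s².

q = Q/b = 14.0/13.5 = 1.04 m²/s; V₁ = q/y₁ = 4.76 m/s. Fr₁ = V₁/√(g·y₁) = 3.25.
Conjugate-depth relation: y₂/y₁ = ½[√(1 + 8Fr₁²) − 1] = ½[√85.65 − 1] = 4.13.
y₂ = 4.13 × 0.218 = 0.900 m.
V₂ = q/y₂ = 1.04/0.900 = 1.15 m/s. E₁ = y₁ + V₁²/2g = 1.37 m; E₂ = y₂ + V₂²/2g = 0.967 m. ΔE = E₁ − E₂ = 0.404 m.
P = γ·Q·ΔE = 9.81 × 14.0 × 0.404 = 55.5 kW.

P = 55.5 kW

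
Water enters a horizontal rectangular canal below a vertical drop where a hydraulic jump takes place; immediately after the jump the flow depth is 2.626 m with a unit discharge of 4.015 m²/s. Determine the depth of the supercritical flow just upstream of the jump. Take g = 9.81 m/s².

y₁ = 0.4120 m

V₂ = q/y₂ = 4.015/2.626 = 1.529 m/s; Fr₂ = V₂/√(g·y₂) = 0.3012.
The Bélanger relation is symmetric: y₁/y₂ = ½[√(1 + 8Fr₂²) − 1] = ½[√1.7260 − 1] = 0.1569.
y₁ = 0.1569 × 2.626 = 0.4120 m.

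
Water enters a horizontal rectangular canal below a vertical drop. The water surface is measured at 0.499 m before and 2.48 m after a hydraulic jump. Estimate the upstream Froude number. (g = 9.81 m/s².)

Fr₁ = 3.85

For a rectangular channel the momentum equation gives q² = ½·g·y₁·y₂·(y₁ + y₂) = ½×9.81×0.499×2.48×2.98 = 18.1.
q = √18.1 = 4.25 m²/s.
V₁ = q/y₁ = 8.52 m/s; Fr₁ = V₁/√(g·y₁) = 3.85.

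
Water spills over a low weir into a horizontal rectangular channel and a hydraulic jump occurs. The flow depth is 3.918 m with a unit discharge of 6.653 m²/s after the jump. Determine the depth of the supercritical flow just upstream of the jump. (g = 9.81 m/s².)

V₂ = q/y₂ = 6.653/3.918 = 1.698 m/s; Fr₂ = V₂/√(g·y₂) = 0.2739.
The Bélanger relation is symmetric: y₁/y₂ = ½[√(1 + 8Fr₂²) − 1] = ½[√1.6002 − 1] = 0.1325.
y₁ = 0.1325 × 3.918 = 0.5191 m.

y₁ = 0.5191 m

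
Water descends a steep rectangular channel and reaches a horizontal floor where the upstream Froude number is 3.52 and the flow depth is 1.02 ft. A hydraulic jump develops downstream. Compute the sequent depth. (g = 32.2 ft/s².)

y₂ = 4.59 ft

Fr₁ = 3.52 (given).
Sequent-depth ratio: y₂/y₁ = ½[√(1 + 8Fr₁²) − 1] = ½[√100.1 − 1] = 4.50.
y₂ = 4.50 × 1.02 = 4.59 ft.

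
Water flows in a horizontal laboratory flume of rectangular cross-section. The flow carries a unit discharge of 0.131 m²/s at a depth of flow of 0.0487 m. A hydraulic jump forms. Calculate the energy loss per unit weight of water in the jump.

ΔE = 0.158 m

V₁ = q/y₁ = 0.131/0.0487 = 2.69 m/s. Fr₁ = V₁/√(g·y₁) = 2.69/√(9.81×0.0487) = 3.89.
Conjugate-depth relation: y₂/y₁ = ½[√(1 + 8Fr₁²) − 1] = ½[√122.2 − 1] = 5.03.
y₂ = 5.03 × 0.0487 = 0.245 m.
V₂ = q/y₂ = 0.131/0.245 = 0.535 m/s. E₁ = y₁ + V₁²/2g = 0.417 m; E₂ = y₂ + V₂²/2g = 0.259 m. ΔE = E₁ − E₂ = 0.158 m.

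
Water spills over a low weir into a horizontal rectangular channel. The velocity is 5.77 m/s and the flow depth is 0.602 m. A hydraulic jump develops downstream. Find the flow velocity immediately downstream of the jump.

V₂ = 1.99 m/s

Fr₁ = V₁/√(g·y₁) = 5.77/√(9.81×0.602) = 2.37.
Bélanger equation: y₂/y₁ = ½[√(1 + 8Fr₁²) − 1] = ½[√46.10 − 1] = 2.89.
y₂ = 2.89 × 0.602 = 1.74 m.
q = V₁·y₁ = 5.77 × 0.602 = 3.47 m²/s.
V₂ = q/y₂ = 3.47/1.74 = 1.99 m/s.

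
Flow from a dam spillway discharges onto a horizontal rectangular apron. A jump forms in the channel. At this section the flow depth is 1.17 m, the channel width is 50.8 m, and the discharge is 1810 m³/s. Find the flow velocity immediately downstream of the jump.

q = Q/b = 1810/50.8 = 35.6 m²/s; V₁ = q/y₁ = 30.5 m/s. Fr₁ = V₁/√(g·y₁) = 8.99.
By Bélanger, y₂/y₁ = ½[√(1 + 8Fr₁²) − 1] = ½[√647.4 − 1] = 12.2.
y₂ = 12.2 × 1.17 = 14.3 m.
V₂ = q/y₂ = 35.6/14.3 = 2.49 m/s.

V₂ = 2.49 m/s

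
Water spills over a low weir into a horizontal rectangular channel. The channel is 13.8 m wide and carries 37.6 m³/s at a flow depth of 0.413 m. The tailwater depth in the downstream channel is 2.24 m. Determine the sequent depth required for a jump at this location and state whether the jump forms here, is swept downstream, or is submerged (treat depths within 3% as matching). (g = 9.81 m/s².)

y₂ = 1.72 m; the jump is submerged

q = Q/b = 37.6/13.8 = 2.72 m²/s; V₁ = q/y₁ = 6.60 m/s. Fr₁ = V₁/√(g·y₁) = 3.28.
Conjugate-depth relation: y₂/y₁ = ½[√(1 + 8Fr₁²) − 1] = ½[√86.94 − 1] = 4.16.
y₂ = 4.16 × 0.413 = 1.72 m.
Tailwater y_tw = 2.24 m: y_tw > y₂, so the jump is submerged.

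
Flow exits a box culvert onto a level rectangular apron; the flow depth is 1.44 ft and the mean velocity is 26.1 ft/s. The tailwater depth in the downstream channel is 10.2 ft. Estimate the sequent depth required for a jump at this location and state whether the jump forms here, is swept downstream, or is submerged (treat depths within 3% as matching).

Fr₁ = V₁/√(g·y₁) = 26.1/√(32.2×1.44) = 3.83.
By Bélanger, y₂/y₁ = ½[√(1 + 8Fr₁²) − 1] = ½[√118.5 − 1] = 4.94.
y₂ = 4.94 × 1.44 = 7.12 ft.
Tailwater y_tw = 10.2 ft: y_tw > y₂, so the jump is submerged.

y₂ = 7.12 ft; the jump is submerged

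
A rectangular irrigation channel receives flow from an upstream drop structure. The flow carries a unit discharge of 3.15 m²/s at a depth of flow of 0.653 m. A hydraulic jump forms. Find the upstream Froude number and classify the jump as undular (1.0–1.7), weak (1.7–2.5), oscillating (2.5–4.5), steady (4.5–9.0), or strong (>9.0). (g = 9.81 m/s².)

V₁ = q/y₁ = 3.15/0.653 = 4.82 m/s. Fr₁ = V₁/√(g·y₁) = 4.82/√(9.81×0.653) = 1.91.
Fr₁ = 1.91 lies in the weak range.

Fr₁ = 1.91; weak jump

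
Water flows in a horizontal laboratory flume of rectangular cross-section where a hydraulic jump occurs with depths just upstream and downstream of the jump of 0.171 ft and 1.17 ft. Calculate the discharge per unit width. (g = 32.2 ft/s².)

q = 2.08 ft²/s

For a rectangular channel the momentum equation gives q² = ½·g·y₁·y₂·(y₁ + y₂) = ½×32.2×0.171×1.17×1.34 = 4.32.
q = √4.32 = 2.08 ft²/s.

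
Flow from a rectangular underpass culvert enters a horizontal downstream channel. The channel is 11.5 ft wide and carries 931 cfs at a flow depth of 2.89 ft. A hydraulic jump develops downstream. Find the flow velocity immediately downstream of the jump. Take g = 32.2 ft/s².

q = Q/b = 931/11.5 = 81.0 ft²/s; V₁ = q/y₁ = 28.0 ft/s. Fr₁ = V₁/√(g·y₁) = 2.90.
Conjugate-depth relation: y₂/y₁ = ½[√(1 + 8Fr₁²) − 1] = ½[√68.46 − 1] = 3.64.
y₂ = 3.64 × 2.89 = 10.5 ft.
V₂ = q/y₂ = 81.0/10.5 = 7.70 ft/s.

V₂ = 7.70 ft/s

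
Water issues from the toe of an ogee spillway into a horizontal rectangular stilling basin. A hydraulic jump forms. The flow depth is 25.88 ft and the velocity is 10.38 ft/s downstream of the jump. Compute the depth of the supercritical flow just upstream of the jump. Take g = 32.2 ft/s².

y₁ = 5.516 ft

Fr₂ = V₂/√(g·y₂) = 10.38/√(32.2×25.88) = 0.3596.
From the momentum equation (using Fr₂), y₁/y₂ = ½[√(1 + 8Fr₂²) − 1] = ½[√2.0343 − 1] = 0.2132.
y₁ = 0.2132 × 25.88 = 5.516 ft.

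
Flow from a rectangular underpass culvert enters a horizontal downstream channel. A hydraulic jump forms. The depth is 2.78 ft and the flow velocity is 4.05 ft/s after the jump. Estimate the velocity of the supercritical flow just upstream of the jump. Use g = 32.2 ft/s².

V₁ = 14.2 ft/s

Fr₂ = V₂/√(g·y₂) = 4.05/√(32.2×2.78) = 0.428.
Applying the sequent-depth relation in reverse, y₁/y₂ = ½[√(1 + 8Fr₂²) − 1] = ½[√2.466 − 1] = 0.285.
y₁ = 0.285 × 2.78 = 0.793 ft.
V₁ = q/y₁ = 11.3/0.793 = 14.2 ft/s.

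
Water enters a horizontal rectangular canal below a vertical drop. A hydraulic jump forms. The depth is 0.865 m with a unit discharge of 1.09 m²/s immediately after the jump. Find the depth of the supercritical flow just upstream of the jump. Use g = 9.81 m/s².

V₂ = q/y₂ = 1.09/0.865 = 1.26 m/s; Fr₂ = V₂/√(g·y₂) = 0.433.
From the momentum equation (using Fr₂), y₁/y₂ = ½[√(1 + 8Fr₂²) − 1] = ½[√2.497 − 1] = 0.290.
y₁ = 0.290 × 0.865 = 0.251 m.

y₁ = 0.251 m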